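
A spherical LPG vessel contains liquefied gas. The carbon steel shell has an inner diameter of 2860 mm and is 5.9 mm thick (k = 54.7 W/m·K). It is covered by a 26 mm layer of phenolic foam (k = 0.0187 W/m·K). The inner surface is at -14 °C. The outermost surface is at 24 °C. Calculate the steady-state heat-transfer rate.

For a spherical shell R = (1/r₁ − 1/r₂)/(4πk); film R = 1/(h·4πr²). In series:
R_carbon steel shell = (1/1.43 − 1/1.4359)/(4π×54.7) = 4.18×10^-6 K/W
R_phenolic foam = (1/1.4359 − 1/1.4619)/(4π×0.0187) = 0.05271 K/W
R_total = 0.05271 K/W
Q = ΔT/R_total = 38/0.05271

Q ≈ 721 W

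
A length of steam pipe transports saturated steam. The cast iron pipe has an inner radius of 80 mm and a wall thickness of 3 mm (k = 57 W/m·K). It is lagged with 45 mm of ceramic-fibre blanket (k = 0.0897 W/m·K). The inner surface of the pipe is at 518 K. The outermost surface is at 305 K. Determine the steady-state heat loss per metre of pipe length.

For a radial system each layer contributes R = ln(r_out/r_in)/(2πkL); films add R = 1/(hA).
R_cast iron pipe wall = ln(83/80)/(2π×57×1) = 1.028×10^-4 K/W
R_ceramic-fibre blanket = ln(128/83)/(2π×0.0897×1) = 0.7686 K/W
R_total = 0.7687 K/W
Q = ΔT/R_total = 213/0.7687

q′ ≈ 277 W/m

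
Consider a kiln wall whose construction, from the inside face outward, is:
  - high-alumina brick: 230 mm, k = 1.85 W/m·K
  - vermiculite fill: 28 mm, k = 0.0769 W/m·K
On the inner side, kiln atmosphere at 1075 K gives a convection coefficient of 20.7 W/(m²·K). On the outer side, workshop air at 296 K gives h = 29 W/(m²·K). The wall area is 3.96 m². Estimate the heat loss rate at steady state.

Treating each layer as a thermal resistance in series:
R_inner film = 1/(h_i·A) = 1/(20.7×3.96) = 0.0122 K/W
R_high-alumina brick = L/(kA) = 0.23/(1.85×3.96) = 0.0314 K/W
R_vermiculite fill = L/(kA) = 0.028/(0.0769×3.96) = 0.09195 K/W
R_outer film = 1/(h_o·A) = 1/(29×3.96) = 0.008708 K/W
R_total = 0.1442 K/W
Q = ΔT / R_total = 779 / 0.1442

Q ≈ 5400 W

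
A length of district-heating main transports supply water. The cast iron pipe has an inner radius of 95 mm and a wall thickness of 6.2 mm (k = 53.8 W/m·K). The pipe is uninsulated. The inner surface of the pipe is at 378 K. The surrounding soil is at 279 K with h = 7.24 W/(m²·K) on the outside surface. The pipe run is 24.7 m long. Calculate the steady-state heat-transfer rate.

For a radial system each layer contributes R = ln(r_out/r_in)/(2πkL); films add R = 1/(hA).
R_cast iron pipe wall = ln(101.2/95)/(2π×53.8×24.7) = 7.572×10^-6 K/W
R_outer film = 1/(h_o·2πr_oL) = 1/(7.24×2π×0.1012×24.7) = 0.008794 K/W
R_total = 0.008802 K/W
Q = ΔT/R_total = 99/0.008802

Q ≈ 11200 W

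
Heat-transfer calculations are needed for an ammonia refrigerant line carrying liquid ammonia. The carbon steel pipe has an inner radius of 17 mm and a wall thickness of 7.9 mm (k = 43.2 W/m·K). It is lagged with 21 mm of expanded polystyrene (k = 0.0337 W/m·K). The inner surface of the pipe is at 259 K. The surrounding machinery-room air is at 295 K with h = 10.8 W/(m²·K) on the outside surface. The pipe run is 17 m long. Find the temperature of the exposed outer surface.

Per-layer cylindrical resistances, series-summed:
R_carbon steel pipe wall = ln(24.9/17)/(2π×43.2×17) = 8.271×10^-5 K/W
R_expanded polystyrene = ln(45.9/24.9)/(2π×0.0337×17) = 0.1699 K/W
R_outer film = 1/(h_o·2πr_oL) = 1/(10.8×2π×0.0459×17) = 0.01889 K/W
R_total = 0.1889 K/W
Q = ΔT/R_total = 36/0.1889
Q = 191 W
T_interface = T_inner + Q·ΣR(inner→interface) = 259 + 191×0.17

T ≈ 291 K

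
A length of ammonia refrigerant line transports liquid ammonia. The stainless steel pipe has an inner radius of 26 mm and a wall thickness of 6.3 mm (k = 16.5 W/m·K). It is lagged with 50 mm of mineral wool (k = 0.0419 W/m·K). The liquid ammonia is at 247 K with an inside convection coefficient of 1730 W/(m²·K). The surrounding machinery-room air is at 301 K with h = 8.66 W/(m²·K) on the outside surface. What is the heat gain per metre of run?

Per-layer cylindrical resistances, series-summed:
R_inner film = 1/(h_i·2πr₁L) = 1/(1730×2π×0.026×1) = 0.003538 K/W
R_stainless steel pipe wall = ln(32.3/26)/(2π×16.5×1) = 0.002093 K/W
R_mineral wool = ln(82.3/32.3)/(2π×0.0419×1) = 3.553 K/W
R_outer film = 1/(h_o·2πr_oL) = 1/(8.66×2π×0.0823×1) = 0.2233 K/W
R_total = 3.782 K/W
Q = ΔT/R_total = 54/3.782

q′ ≈ 14.3 W/m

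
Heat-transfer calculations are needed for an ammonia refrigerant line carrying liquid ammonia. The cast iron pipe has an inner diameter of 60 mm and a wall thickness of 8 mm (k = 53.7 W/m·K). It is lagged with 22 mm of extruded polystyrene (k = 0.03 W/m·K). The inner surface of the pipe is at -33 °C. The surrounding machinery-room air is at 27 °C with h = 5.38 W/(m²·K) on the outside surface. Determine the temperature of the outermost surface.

Cylindrical conduction, so R = ln(r₂/r₁)/(2πkL) per layer, in series:
R_cast iron pipe wall = ln(38/30)/(2π×53.7×1) = 7.006×10^-4 K/W
R_extruded polystyrene = ln(60/38)/(2π×0.03×1) = 2.423 K/W
R_outer film = 1/(h_o·2πr_oL) = 1/(5.38×2π×0.06×1) = 0.493 K/W
R_total = 2.917 K/W
Q = ΔT/R_total = 60/2.917
Q = 20.6 W/m
T_interface = T_inner + Q·ΣR(inner→interface) = -33 + 20.6×2.424

T ≈ 16.9 °C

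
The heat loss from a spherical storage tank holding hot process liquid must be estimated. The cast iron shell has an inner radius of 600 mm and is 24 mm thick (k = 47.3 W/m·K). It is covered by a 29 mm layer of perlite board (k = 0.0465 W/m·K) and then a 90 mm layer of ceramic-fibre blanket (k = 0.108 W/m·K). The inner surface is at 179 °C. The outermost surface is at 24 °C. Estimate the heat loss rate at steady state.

Each spherical layer contributes R = (1/r_i − 1/r_o)/(4πk):
R_cast iron shell = (1/0.6 − 1/0.624)/(4π×47.3) = 1.078×10^-4 K/W
R_perlite board = (1/0.624 − 1/0.653)/(4π×0.0465) = 0.1218 K/W
R_ceramic-fibre blanket = (1/0.653 − 1/0.743)/(4π×0.108) = 0.1367 K/W
R_total = 0.2586 K/W
Q = ΔT/R_total = 155/0.2586

Q ≈ 599 W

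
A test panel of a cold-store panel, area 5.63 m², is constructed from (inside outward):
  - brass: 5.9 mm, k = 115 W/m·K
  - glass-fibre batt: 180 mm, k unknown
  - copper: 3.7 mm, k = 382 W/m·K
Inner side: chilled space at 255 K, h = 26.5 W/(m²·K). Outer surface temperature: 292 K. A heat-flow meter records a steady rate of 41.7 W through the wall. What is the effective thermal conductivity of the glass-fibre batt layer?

k ≈ 0.0363 W/(m·K)

Using the resistance-network approach (series):
R_inner film = 1/(h_i·A) = 1/(26.5×5.63) = 0.006703 K/W
R_brass = L/(kA) = 0.0059/(115×5.63) = 9.113×10^-6 K/W
R_copper = L/(kA) = 0.0037/(382×5.63) = 1.72×10^-6 K/W
Sum of known resistances R_other = 0.006713 K/W
Total R = ΔT/Q = 37/41.7 = 0.8873 K/W
R_glass-fibre batt = R_total − R_other = 0.8806 K/W
k = L/(R·A) = 0.18/(0.8806×5.63)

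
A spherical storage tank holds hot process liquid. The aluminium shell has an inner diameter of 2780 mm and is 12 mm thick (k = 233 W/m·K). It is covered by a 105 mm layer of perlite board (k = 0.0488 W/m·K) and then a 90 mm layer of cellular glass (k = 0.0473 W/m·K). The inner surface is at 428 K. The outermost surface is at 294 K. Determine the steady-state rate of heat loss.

Each spherical layer contributes R = (1/r_i − 1/r_o)/(4πk):
R_aluminium shell = (1/1.39 − 1/1.402)/(4π×233) = 2.103×10^-6 K/W
R_perlite board = (1/1.402 − 1/1.507)/(4π×0.0488) = 0.08104 K/W
R_cellular glass = (1/1.507 − 1/1.597)/(4π×0.0473) = 0.06291 K/W
R_total = 0.144 K/W
Q = ΔT/R_total = 134/0.144

Q ≈ 931 W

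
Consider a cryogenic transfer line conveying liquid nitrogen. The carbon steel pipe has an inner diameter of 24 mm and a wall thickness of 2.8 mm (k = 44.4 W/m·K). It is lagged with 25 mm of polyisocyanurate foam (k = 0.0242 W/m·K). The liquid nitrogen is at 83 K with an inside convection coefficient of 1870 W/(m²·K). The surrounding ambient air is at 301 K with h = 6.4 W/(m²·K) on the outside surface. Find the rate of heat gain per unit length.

q′ ≈ 30.5 W/m

For a radial system each layer contributes R = ln(r_out/r_in)/(2πkL); films add R = 1/(hA).
R_inner film = 1/(h_i·2πr₁L) = 1/(1870×2π×0.012×1) = 0.007092 K/W
R_carbon steel pipe wall = ln(14.8/12)/(2π×44.4×1) = 7.518×10^-4 K/W
R_polyisocyanurate foam = ln(39.8/14.8)/(2π×0.0242×1) = 6.506 K/W
R_outer film = 1/(h_o·2πr_oL) = 1/(6.4×2π×0.0398×1) = 0.6248 K/W
R_total = 7.139 K/W
Q = ΔT/R_total = 218/7.139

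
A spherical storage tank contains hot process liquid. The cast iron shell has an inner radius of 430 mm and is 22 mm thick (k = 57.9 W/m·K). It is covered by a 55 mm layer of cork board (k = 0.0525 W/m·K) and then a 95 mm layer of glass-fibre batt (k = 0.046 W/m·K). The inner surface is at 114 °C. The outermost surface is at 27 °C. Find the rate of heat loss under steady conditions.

Q ≈ 96.4 W

Spherical conduction: R = (1/r_in − 1/r_out)/(4πk) per layer; series-sum.
R_cast iron shell = (1/0.43 − 1/0.452)/(4π×57.9) = 1.556×10^-4 K/W
R_cork board = (1/0.452 − 1/0.507)/(4π×0.0525) = 0.3638 K/W
R_glass-fibre batt = (1/0.507 − 1/0.602)/(4π×0.046) = 0.5385 K/W
R_total = 0.9024 K/W
Q = ΔT/R_total = 87/0.9024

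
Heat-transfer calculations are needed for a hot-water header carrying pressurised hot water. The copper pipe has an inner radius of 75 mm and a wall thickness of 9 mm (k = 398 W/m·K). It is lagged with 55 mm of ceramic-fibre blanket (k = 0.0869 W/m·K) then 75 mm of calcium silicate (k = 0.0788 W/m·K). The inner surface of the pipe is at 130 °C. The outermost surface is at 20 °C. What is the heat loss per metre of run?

q′ ≈ 61.3 W/m

Per-layer cylindrical resistances, series-summed:
R_copper pipe wall = ln(84/75)/(2π×398×1) = 4.532×10^-5 K/W
R_ceramic-fibre blanket = ln(139/84)/(2π×0.0869×1) = 0.9224 K/W
R_calcium silicate = ln(214/139)/(2π×0.0788×1) = 0.8715 K/W
R_total = 1.794 K/W
Q = ΔT/R_total = 110/1.794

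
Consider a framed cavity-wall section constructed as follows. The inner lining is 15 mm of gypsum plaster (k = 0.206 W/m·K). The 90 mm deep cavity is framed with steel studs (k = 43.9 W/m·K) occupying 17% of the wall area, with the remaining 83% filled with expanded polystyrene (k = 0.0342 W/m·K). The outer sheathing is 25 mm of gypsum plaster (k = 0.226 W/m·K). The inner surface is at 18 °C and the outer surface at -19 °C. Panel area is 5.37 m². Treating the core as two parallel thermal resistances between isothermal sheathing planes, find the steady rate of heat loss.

Q ≈ 1020 W

Sheathing layers in series; stud and cavity paths in parallel between them.
R_inner = 0.015/(0.206×5.37) = 0.01356 K/W
R_stud  = 0.09/(43.9×0.17×5.37) = 0.002246 K/W
R_cav   = 0.09/(0.0342×0.83×5.37) = 0.5904 K/W
1/R_core = 1/R_stud + 1/R_cav → R_core = 0.002237 K/W
R_outer = 0.025/(0.226×5.37) = 0.0206 K/W
R_total = 0.0364 K/W
Q = ΔT/R_total = 37/0.0364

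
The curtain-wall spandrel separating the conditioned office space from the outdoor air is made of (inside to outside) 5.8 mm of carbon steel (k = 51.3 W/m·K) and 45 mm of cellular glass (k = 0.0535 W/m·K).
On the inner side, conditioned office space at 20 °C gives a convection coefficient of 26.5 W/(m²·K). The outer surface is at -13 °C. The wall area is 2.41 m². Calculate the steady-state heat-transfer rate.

Using the resistance-network approach (series):
R_inner film = 1/(h_i·A) = 1/(26.5×2.41) = 0.01566 K/W
R_carbon steel = L/(kA) = 0.0058/(51.3×2.41) = 4.691×10^-5 K/W
R_cellular glass = L/(kA) = 0.045/(0.0535×2.41) = 0.349 K/W
R_total = 0.3647 K/W
Q = ΔT / R_total = 33 / 0.3647

Q ≈ 90.5 W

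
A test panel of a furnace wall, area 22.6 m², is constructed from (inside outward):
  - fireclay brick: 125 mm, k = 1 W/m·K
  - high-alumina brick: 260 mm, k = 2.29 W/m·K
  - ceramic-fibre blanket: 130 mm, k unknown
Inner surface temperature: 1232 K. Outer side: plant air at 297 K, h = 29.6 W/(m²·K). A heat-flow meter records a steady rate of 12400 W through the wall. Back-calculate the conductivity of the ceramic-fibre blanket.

k ≈ 0.0908 W/(m·K)

Using the resistance-network approach (series):
R_fireclay brick = L/(kA) = 0.125/(1×22.6) = 0.005531 K/W
R_high-alumina brick = L/(kA) = 0.26/(2.29×22.6) = 0.005024 K/W
R_outer film = 1/(h_o·A) = 1/(29.6×22.6) = 0.001495 K/W
Sum of known resistances R_other = 0.01205 K/W
Total R = ΔT/Q = 935/12400 = 0.0754 K/W
R_ceramic-fibre blanket = R_total − R_other = 0.06335 K/W
k = L/(R·A) = 0.13/(0.06335×22.6)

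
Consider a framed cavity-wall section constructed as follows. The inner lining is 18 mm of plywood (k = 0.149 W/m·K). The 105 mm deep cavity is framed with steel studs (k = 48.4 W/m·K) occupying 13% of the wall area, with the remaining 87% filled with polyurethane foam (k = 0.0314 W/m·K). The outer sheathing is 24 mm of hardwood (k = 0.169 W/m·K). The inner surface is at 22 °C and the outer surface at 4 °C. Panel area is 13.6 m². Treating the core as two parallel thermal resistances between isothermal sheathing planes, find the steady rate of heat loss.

Sheathing layers in series; stud and cavity paths in parallel between them.
R_inner = 0.018/(0.149×13.6) = 0.008883 K/W
R_stud  = 0.105/(48.4×0.13×13.6) = 0.001227 K/W
R_cav   = 0.105/(0.0314×0.87×13.6) = 0.2826 K/W
1/R_core = 1/R_stud + 1/R_cav → R_core = 0.001222 K/W
R_outer = 0.024/(0.169×13.6) = 0.01044 K/W
R_total = 0.02055 K/W
Q = ΔT/R_total = 18/0.02055

Q ≈ 876 W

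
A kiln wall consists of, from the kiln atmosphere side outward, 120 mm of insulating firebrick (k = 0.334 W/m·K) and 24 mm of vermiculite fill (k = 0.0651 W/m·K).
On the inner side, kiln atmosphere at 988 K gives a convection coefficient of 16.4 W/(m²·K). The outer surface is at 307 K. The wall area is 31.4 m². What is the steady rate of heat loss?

Q ≈ 27100 W

Thermal resistances in series:
R_inner film = 1/(h_i·A) = 1/(16.4×31.4) = 0.001942 K/W
R_insulating firebrick = L/(kA) = 0.12/(0.334×31.4) = 0.01144 K/W
R_vermiculite fill = L/(kA) = 0.024/(0.0651×31.4) = 0.01174 K/W
R_total = 0.02512 K/W
Q = ΔT / R_total = 681 / 0.02512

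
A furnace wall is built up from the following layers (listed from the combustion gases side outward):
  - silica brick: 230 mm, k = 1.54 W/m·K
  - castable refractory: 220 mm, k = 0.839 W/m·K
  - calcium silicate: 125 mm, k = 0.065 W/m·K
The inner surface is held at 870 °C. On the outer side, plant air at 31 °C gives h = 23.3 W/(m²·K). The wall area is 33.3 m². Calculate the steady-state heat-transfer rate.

Treating each layer as a thermal resistance in series:
R_silica brick = L/(kA) = 0.23/(1.54×33.3) = 0.004485 K/W
R_castable refractory = L/(kA) = 0.22/(0.839×33.3) = 0.007874 K/W
R_calcium silicate = L/(kA) = 0.125/(0.065×33.3) = 0.05775 K/W
R_outer film = 1/(h_o·A) = 1/(23.3×33.3) = 0.001289 K/W
R_total = 0.0714 K/W
Q = ΔT / R_total = 839 / 0.0714

Q ≈ 11800 W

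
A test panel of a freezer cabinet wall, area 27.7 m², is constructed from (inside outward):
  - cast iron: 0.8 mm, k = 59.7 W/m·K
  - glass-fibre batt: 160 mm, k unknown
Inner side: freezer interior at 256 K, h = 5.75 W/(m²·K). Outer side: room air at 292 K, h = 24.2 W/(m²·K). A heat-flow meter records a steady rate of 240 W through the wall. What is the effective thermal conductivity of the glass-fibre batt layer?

k ≈ 0.0406 W/(m·K)

Series thermal resistances:
R_inner film = 1/(h_i·A) = 1/(5.75×27.7) = 0.006278 K/W
R_cast iron = L/(kA) = 0.0008/(59.7×27.7) = 4.838×10^-7 K/W
R_outer film = 1/(h_o·A) = 1/(24.2×27.7) = 0.001492 K/W
Sum of known resistances R_other = 0.007771 K/W
Total R = ΔT/Q = 36/240 = 0.15 K/W
R_glass-fibre batt = R_total − R_other = 0.1422 K/W
k = L/(R·A) = 0.16/(0.1422×27.7)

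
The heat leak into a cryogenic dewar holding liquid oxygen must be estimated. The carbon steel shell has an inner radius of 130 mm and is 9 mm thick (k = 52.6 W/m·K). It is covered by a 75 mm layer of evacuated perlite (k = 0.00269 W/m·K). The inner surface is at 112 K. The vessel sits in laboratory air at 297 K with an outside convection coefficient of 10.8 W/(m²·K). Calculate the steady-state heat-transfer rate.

For a spherical shell R = (1/r₁ − 1/r₂)/(4πk); film R = 1/(h·4πr²). In series:
R_carbon steel shell = (1/0.13 − 1/0.139)/(4π×52.6) = 7.535×10^-4 K/W
R_evacuated perlite = (1/0.139 − 1/0.214)/(4π×0.00269) = 74.59 K/W
R_outer film = 1/(h·4πr_o²) = 1/(10.8×4π×0.214²) = 0.1609 K/W
R_total = 74.75 K/W
Q = ΔT/R_total = 185/74.75

Q ≈ 2.47 W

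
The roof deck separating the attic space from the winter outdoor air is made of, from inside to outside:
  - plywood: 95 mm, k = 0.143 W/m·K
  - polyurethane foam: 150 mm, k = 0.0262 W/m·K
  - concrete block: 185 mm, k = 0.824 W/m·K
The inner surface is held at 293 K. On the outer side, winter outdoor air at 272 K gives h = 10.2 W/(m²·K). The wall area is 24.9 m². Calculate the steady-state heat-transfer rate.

Q ≈ 77.9 W

Treating each layer as a thermal resistance in series:
R_plywood = L/(kA) = 0.095/(0.143×24.9) = 0.02668 K/W
R_polyurethane foam = L/(kA) = 0.15/(0.0262×24.9) = 0.2299 K/W
R_concrete block = L/(kA) = 0.185/(0.824×24.9) = 0.009017 K/W
R_outer film = 1/(h_o·A) = 1/(10.2×24.9) = 0.003937 K/W
R_total = 0.2696 K/W
Q = ΔT / R_total = 21 / 0.2696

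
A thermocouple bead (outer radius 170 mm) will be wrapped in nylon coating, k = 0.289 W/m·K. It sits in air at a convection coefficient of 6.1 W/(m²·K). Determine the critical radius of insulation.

For a sphere r_cr = 2k/h = 2×0.289/6.1
r_cr = 94.8 mm; since the bare radius (170 mm) is above r_cr, any added insulation will reduce heat loss.

r_cr ≈ 94.8 mm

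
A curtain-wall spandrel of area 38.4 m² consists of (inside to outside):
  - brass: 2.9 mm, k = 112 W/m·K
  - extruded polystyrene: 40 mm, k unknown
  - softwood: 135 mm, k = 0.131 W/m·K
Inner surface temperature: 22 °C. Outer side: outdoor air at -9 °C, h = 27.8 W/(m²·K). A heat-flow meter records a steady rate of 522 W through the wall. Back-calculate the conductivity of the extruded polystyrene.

k ≈ 0.033 W/(m·K)

Series thermal resistances:
R_brass = L/(kA) = 0.0029/(112×38.4) = 6.743×10^-7 K/W
R_softwood = L/(kA) = 0.135/(0.131×38.4) = 0.02684 K/W
R_outer film = 1/(h_o·A) = 1/(27.8×38.4) = 9.368×10^-4 K/W
Sum of known resistances R_other = 0.02777 K/W
Total R = ΔT/Q = 31/522 = 0.05939 K/W
R_extruded polystyrene = R_total − R_other = 0.03161 K/W
k = L/(R·A) = 0.04/(0.03161×38.4)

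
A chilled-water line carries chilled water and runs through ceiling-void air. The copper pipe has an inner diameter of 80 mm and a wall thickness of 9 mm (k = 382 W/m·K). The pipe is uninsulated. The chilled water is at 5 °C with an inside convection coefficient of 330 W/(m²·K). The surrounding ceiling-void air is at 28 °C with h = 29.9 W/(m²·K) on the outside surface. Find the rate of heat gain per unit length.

q′ ≈ 190 W/m

Per-layer cylindrical resistances, series-summed:
R_inner film = 1/(h_i·2πr₁L) = 1/(330×2π×0.04×1) = 0.01206 K/W
R_copper pipe wall = ln(49/40)/(2π×382×1) = 8.455×10^-5 K/W
R_outer film = 1/(h_o·2πr_oL) = 1/(29.9×2π×0.049×1) = 0.1086 K/W
R_total = 0.1208 K/W
Q = ΔT/R_total = 23/0.1208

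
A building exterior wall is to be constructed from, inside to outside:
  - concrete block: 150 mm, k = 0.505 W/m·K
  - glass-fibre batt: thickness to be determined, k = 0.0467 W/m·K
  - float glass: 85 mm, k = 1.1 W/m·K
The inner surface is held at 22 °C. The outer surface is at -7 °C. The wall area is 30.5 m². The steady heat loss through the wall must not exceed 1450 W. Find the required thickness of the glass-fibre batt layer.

L ≈ 11 mm

Series thermal resistances:
R_concrete block = L/(kA) = 0.15/(0.505×30.5) = 0.009739 K/W
R_float glass = L/(kA) = 0.085/(1.1×30.5) = 0.002534 K/W
Sum of the known resistances R_other = 0.01227 K/W
Required total resistance R_tot = ΔT/Q_allow = 29/1450 = 0.02 K/W
R_glass-fibre batt = R_tot − R_other = 0.007728 K/W
L = R·k·A = 0.007728×0.0467×30.5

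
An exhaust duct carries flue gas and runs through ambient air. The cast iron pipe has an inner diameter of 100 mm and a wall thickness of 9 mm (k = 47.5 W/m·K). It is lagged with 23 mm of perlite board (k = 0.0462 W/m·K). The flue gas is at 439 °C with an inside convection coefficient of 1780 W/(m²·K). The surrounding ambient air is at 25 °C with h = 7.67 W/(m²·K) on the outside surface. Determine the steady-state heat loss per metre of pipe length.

Cylindrical conduction, so R = ln(r₂/r₁)/(2πkL) per layer, in series:
R_inner film = 1/(h_i·2πr₁L) = 1/(1780×2π×0.05×1) = 0.001788 K/W
R_cast iron pipe wall = ln(59/50)/(2π×47.5×1) = 5.546×10^-4 K/W
R_perlite board = ln(82/59)/(2π×0.0462×1) = 1.134 K/W
R_outer film = 1/(h_o·2πr_oL) = 1/(7.67×2π×0.082×1) = 0.2531 K/W
R_total = 1.389 K/W
Q = ΔT/R_total = 414/1.389

q′ ≈ 298 W/m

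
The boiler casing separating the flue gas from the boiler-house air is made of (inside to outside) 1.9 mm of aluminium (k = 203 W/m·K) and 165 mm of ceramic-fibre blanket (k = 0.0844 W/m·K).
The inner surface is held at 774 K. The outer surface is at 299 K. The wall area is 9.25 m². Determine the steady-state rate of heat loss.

Thermal resistances in series:
R_aluminium = L/(kA) = 0.0019/(203×9.25) = 1.012×10^-6 K/W
R_ceramic-fibre blanket = L/(kA) = 0.165/(0.0844×9.25) = 0.2113 K/W
R_total = 0.2113 K/W
Q = ΔT / R_total = 475 / 0.2113

Q ≈ 2250 W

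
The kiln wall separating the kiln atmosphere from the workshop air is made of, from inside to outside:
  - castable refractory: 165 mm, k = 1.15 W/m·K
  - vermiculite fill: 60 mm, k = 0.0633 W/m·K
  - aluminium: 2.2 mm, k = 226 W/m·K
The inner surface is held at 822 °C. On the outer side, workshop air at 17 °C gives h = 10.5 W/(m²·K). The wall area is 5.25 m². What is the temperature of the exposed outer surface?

T ≈ 81.6 °C

Using the resistance-network approach (series):
R_castable refractory = L/(kA) = 0.165/(1.15×5.25) = 0.02733 K/W
R_vermiculite fill = L/(kA) = 0.06/(0.0633×5.25) = 0.1805 K/W
R_aluminium = L/(kA) = 0.0022/(226×5.25) = 1.854×10^-6 K/W
R_outer film = 1/(h_o·A) = 1/(10.5×5.25) = 0.01814 K/W
R_total = 0.226 K/W;  Q = ΔT/R_total = 805/0.226 = 3562 W
T_interface = T_inner − Q·ΣR(inner→interface) = 822 − 3560×0.2079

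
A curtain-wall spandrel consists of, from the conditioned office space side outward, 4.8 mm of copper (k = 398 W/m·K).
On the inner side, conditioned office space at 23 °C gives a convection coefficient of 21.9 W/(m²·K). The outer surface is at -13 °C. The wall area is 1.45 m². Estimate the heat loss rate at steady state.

Treating each layer as a thermal resistance in series:
R_inner film = 1/(h_i·A) = 1/(21.9×1.45) = 0.03149 K/W
R_copper = L/(kA) = 0.0048/(398×1.45) = 8.317×10^-6 K/W
R_total = 0.0315 K/W
Q = ΔT / R_total = 36 / 0.0315

Q ≈ 1140 W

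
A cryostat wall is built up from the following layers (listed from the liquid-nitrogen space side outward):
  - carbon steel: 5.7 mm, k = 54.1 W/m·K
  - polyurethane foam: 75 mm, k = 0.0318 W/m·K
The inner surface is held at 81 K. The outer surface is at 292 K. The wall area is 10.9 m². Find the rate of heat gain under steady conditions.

Treating each layer as a thermal resistance in series:
R_carbon steel = L/(kA) = 0.0057/(54.1×10.9) = 9.666×10^-6 K/W
R_polyurethane foam = L/(kA) = 0.075/(0.0318×10.9) = 0.2164 K/W
R_total = 0.2164 K/W
Q = ΔT / R_total = 211 / 0.2164

Q ≈ 975 W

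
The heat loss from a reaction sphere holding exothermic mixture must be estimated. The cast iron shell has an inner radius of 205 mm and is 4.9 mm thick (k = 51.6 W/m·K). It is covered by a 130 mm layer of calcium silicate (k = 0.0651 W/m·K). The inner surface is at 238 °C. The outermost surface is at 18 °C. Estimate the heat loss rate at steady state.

Q ≈ 98.8 W

Radial (spherical) resistances in series:
R_cast iron shell = (1/0.205 − 1/0.2099)/(4π×51.6) = 1.756×10^-4 K/W
R_calcium silicate = (1/0.2099 − 1/0.3399)/(4π×0.0651) = 2.227 K/W
R_total = 2.228 K/W
Q = ΔT/R_total = 220/2.228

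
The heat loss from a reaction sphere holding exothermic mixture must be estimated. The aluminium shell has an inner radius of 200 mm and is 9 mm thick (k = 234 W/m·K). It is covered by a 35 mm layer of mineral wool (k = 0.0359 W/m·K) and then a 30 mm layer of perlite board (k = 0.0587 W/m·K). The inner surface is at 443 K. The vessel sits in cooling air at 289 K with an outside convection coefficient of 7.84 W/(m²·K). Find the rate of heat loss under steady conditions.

Spherical conduction: R = (1/r_in − 1/r_out)/(4πk) per layer; series-sum.
R_aluminium shell = (1/0.2 − 1/0.209)/(4π×234) = 7.322×10^-5 K/W
R_mineral wool = (1/0.209 − 1/0.244)/(4π×0.0359) = 1.521 K/W
R_perlite board = (1/0.244 − 1/0.274)/(4π×0.0587) = 0.6083 K/W
R_outer film = 1/(h·4πr_o²) = 1/(7.84×4π×0.274²) = 0.1352 K/W
R_total = 2.265 K/W
Q = ΔT/R_total = 154/2.265

Q ≈ 68 W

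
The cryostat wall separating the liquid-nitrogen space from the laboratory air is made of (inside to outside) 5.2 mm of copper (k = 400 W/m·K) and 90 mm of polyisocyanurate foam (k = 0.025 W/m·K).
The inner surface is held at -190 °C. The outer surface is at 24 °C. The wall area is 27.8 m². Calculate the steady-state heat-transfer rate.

Model the wall as resistances in series:
R_copper = L/(kA) = 0.0052/(400×27.8) = 4.676×10^-7 K/W
R_polyisocyanurate foam = L/(kA) = 0.09/(0.025×27.8) = 0.1295 K/W
R_total = 0.1295 K/W
Q = ΔT / R_total = 214 / 0.1295

Q ≈ 1650 W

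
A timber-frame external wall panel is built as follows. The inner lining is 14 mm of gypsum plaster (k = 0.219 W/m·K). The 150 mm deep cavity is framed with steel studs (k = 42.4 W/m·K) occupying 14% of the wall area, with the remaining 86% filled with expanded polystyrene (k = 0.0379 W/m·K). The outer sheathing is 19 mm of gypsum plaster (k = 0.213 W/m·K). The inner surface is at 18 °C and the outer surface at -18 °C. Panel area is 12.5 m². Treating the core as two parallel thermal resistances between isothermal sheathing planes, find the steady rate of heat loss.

Q ≈ 2520 W

Sheathing layers in series; stud and cavity paths in parallel between them.
R_inner = 0.014/(0.219×12.5) = 0.005114 K/W
R_stud  = 0.15/(42.4×0.14×12.5) = 0.002022 K/W
R_cav   = 0.15/(0.0379×0.86×12.5) = 0.3682 K/W
1/R_core = 1/R_stud + 1/R_cav → R_core = 0.002011 K/W
R_outer = 0.019/(0.213×12.5) = 0.007136 K/W
R_total = 0.01426 K/W
Q = ΔT/R_total = 36/0.01426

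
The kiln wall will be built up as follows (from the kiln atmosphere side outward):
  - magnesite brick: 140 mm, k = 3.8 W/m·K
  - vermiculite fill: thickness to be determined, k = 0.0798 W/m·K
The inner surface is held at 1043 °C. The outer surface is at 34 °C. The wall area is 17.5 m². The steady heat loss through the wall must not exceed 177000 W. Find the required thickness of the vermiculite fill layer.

Series thermal resistances:
R_magnesite brick = L/(kA) = 0.14/(3.8×17.5) = 0.002105 K/W
Sum of the known resistances R_other = 0.002105 K/W
Required total resistance R_tot = ΔT/Q_allow = 1009/177000 = 0.005701 K/W
R_vermiculite fill = R_tot − R_other = 0.003595 K/W
L = R·k·A = 0.003595×0.0798×17.5

L ≈ 5.02 mm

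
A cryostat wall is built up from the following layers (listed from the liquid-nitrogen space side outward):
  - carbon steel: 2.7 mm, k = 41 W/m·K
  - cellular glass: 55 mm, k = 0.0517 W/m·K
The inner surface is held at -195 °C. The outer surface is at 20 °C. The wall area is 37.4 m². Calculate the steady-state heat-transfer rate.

Treating each layer as a thermal resistance in series:
R_carbon steel = L/(kA) = 0.0027/(41×37.4) = 1.761×10^-6 K/W
R_cellular glass = L/(kA) = 0.055/(0.0517×37.4) = 0.02844 K/W
R_total = 0.02845 K/W
Q = ΔT / R_total = 215 / 0.02845

Q ≈ 7560 W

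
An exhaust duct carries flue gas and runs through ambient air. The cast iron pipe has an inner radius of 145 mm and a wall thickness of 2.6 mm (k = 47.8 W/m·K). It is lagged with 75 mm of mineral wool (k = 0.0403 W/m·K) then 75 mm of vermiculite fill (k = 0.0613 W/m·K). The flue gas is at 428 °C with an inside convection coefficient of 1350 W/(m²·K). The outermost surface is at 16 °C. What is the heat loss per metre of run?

Cylindrical conduction, so R = ln(r₂/r₁)/(2πkL) per layer, in series:
R_inner film = 1/(h_i·2πr₁L) = 1/(1350×2π×0.145×1) = 8.131×10^-4 K/W
R_cast iron pipe wall = ln(147.6/145)/(2π×47.8×1) = 5.917×10^-5 K/W
R_mineral wool = ln(222.6/147.6)/(2π×0.0403×1) = 1.623 K/W
R_vermiculite fill = ln(297.6/222.6)/(2π×0.0613×1) = 0.7539 K/W
R_total = 2.377 K/W
Q = ΔT/R_total = 412/2.377

q′ ≈ 173 W/m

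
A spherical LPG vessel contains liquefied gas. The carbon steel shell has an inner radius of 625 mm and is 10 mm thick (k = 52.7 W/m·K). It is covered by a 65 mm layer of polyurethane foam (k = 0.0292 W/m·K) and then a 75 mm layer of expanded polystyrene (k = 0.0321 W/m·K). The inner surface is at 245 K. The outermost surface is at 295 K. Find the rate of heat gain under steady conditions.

Each spherical layer contributes R = (1/r_i − 1/r_o)/(4πk):
R_carbon steel shell = (1/0.625 − 1/0.635)/(4π×52.7) = 3.805×10^-5 K/W
R_polyurethane foam = (1/0.635 − 1/0.7)/(4π×0.0292) = 0.3985 K/W
R_expanded polystyrene = (1/0.7 − 1/0.775)/(4π×0.0321) = 0.3427 K/W
R_total = 0.7413 K/W
Q = ΔT/R_total = 50/0.7413

Q ≈ 67.5 W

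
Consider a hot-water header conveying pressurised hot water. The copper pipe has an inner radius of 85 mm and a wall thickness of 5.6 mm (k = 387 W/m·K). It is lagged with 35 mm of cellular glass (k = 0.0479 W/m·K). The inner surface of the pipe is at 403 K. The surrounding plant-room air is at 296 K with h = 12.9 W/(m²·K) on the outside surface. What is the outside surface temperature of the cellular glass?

T ≈ 305 K

Radial resistances (cylindrical: R_cond = ln(r_o/r_i)/(2πkL), R_conv = 1/(h·2πrL)):
R_copper pipe wall = ln(90.6/85)/(2π×387×1) = 2.624×10^-5 K/W
R_cellular glass = ln(125.6/90.6)/(2π×0.0479×1) = 1.085 K/W
R_outer film = 1/(h_o·2πr_oL) = 1/(12.9×2π×0.1256×1) = 0.09823 K/W
R_total = 1.184 K/W
Q = ΔT/R_total = 107/1.184
Q = 90.4 W/m
T_interface = T_inner − Q·ΣR(inner→interface) = 403 − 90.4×1.085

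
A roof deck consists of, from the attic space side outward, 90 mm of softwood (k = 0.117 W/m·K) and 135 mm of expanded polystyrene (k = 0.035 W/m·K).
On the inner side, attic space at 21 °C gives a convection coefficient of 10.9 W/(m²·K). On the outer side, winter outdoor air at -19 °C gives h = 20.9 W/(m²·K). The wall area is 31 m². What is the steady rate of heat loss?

Q ≈ 260 W

Thermal resistances in series:
R_inner film = 1/(h_i·A) = 1/(10.9×31) = 0.002959 K/W
R_softwood = L/(kA) = 0.09/(0.117×31) = 0.02481 K/W
R_expanded polystyrene = L/(kA) = 0.135/(0.035×31) = 0.1244 K/W
R_outer film = 1/(h_o·A) = 1/(20.9×31) = 0.001543 K/W
R_total = 0.1537 K/W
Q = ΔT / R_total = 40 / 0.1537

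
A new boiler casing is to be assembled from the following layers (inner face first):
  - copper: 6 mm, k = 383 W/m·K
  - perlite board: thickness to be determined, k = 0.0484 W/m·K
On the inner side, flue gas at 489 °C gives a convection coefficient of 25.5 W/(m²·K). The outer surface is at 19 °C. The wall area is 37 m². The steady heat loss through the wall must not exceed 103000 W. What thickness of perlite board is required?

L ≈ 6.27 mm

Using the resistance-network approach (series):
R_inner film = 1/(h_i·A) = 1/(25.5×37) = 0.00106 K/W
R_copper = L/(kA) = 0.006/(383×37) = 4.234×10^-7 K/W
Sum of the known resistances R_other = 0.00106 K/W
Required total resistance R_tot = ΔT/Q_allow = 470/103000 = 0.004563 K/W
R_perlite board = R_tot − R_other = 0.003503 K/W
L = R·k·A = 0.003503×0.0484×37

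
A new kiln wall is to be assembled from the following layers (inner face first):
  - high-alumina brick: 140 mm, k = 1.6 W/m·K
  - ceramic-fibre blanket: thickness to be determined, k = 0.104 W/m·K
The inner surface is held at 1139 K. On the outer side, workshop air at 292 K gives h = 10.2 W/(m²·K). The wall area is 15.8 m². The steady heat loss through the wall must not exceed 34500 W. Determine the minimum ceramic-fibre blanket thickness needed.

Model the wall as resistances in series:
R_high-alumina brick = L/(kA) = 0.14/(1.6×15.8) = 0.005538 K/W
R_outer film = 1/(h_o·A) = 1/(10.2×15.8) = 0.006205 K/W
Sum of the known resistances R_other = 0.01174 K/W
Required total resistance R_tot = ΔT/Q_allow = 847/34500 = 0.02455 K/W
R_ceramic-fibre blanket = R_tot − R_other = 0.01281 K/W
L = R·k·A = 0.01281×0.104×15.8

L ≈ 21 mm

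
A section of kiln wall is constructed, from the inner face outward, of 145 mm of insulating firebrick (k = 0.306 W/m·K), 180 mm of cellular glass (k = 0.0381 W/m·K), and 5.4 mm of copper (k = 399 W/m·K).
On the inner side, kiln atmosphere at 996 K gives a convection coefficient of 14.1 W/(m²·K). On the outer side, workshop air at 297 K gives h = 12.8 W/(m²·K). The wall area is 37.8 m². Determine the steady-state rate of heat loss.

Treating each layer as a thermal resistance in series:
R_inner film = 1/(h_i·A) = 1/(14.1×37.8) = 0.001876 K/W
R_insulating firebrick = L/(kA) = 0.145/(0.306×37.8) = 0.01254 K/W
R_cellular glass = L/(kA) = 0.18/(0.0381×37.8) = 0.125 K/W
R_copper = L/(kA) = 0.0054/(399×37.8) = 3.58×10^-7 K/W
R_outer film = 1/(h_o·A) = 1/(12.8×37.8) = 0.002067 K/W
R_total = 0.1415 K/W
Q = ΔT / R_total = 699 / 0.1415

Q ≈ 4940 W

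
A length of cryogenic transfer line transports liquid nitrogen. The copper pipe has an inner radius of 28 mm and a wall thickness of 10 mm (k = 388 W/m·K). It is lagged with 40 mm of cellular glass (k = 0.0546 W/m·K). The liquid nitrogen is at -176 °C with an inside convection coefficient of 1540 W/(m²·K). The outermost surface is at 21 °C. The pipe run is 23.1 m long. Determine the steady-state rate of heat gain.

Radial resistances (cylindrical: R_cond = ln(r_o/r_i)/(2πkL), R_conv = 1/(h·2πrL)):
R_inner film = 1/(h_i·2πr₁L) = 1/(1540×2π×0.028×23.1) = 1.598×10^-4 K/W
R_copper pipe wall = ln(38/28)/(2π×388×23.1) = 5.423×10^-6 K/W
R_cellular glass = ln(78/38)/(2π×0.0546×23.1) = 0.09074 K/W
R_total = 0.09091 K/W
Q = ΔT/R_total = 197/0.09091

Q ≈ 2170 W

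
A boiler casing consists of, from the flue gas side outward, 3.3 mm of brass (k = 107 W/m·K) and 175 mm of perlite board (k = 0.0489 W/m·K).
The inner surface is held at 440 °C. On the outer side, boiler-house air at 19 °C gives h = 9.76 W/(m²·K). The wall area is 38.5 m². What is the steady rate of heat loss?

Q ≈ 4400 W

Treating each layer as a thermal resistance in series:
R_brass = L/(kA) = 0.0033/(107×38.5) = 8.011×10^-7 K/W
R_perlite board = L/(kA) = 0.175/(0.0489×38.5) = 0.09295 K/W
R_outer film = 1/(h_o·A) = 1/(9.76×38.5) = 0.002661 K/W
R_total = 0.09562 K/W
Q = ΔT / R_total = 421 / 0.09562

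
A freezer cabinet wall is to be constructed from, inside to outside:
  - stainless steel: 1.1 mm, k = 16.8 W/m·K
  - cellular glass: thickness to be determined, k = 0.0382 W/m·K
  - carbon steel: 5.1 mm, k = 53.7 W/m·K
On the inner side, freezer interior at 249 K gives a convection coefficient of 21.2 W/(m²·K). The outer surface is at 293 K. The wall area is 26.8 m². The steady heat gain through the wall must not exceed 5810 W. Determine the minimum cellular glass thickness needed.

Using the resistance-network approach (series):
R_inner film = 1/(h_i·A) = 1/(21.2×26.8) = 0.00176 K/W
R_stainless steel = L/(kA) = 0.0011/(16.8×26.8) = 2.443×10^-6 K/W
R_carbon steel = L/(kA) = 0.0051/(53.7×26.8) = 3.544×10^-6 K/W
Sum of the known resistances R_other = 0.001766 K/W
Required total resistance R_tot = ΔT/Q_allow = 44/5810 = 0.007573 K/W
R_cellular glass = R_tot − R_other = 0.005807 K/W
L = R·k·A = 0.005807×0.0382×26.8

L ≈ 5.95 mm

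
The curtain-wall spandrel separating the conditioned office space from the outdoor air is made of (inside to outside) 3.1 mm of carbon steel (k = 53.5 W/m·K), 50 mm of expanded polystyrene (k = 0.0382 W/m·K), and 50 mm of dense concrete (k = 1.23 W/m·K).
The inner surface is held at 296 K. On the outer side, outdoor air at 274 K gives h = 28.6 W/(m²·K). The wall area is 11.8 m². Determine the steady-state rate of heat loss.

Q ≈ 187 W

Model the wall as resistances in series:
R_carbon steel = L/(kA) = 0.0031/(53.5×11.8) = 4.911×10^-6 K/W
R_expanded polystyrene = L/(kA) = 0.05/(0.0382×11.8) = 0.1109 K/W
R_dense concrete = L/(kA) = 0.05/(1.23×11.8) = 0.003445 K/W
R_outer film = 1/(h_o·A) = 1/(28.6×11.8) = 0.002963 K/W
R_total = 0.1173 K/W
Q = ΔT / R_total = 22 / 0.1173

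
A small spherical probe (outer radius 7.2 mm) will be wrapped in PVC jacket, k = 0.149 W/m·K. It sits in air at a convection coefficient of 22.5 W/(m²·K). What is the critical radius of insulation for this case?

For a sphere r_cr = 2k/h = 2×0.149/22.5
r_cr = 13.2 mm; since the bare radius (7.2 mm) is below r_cr, adding a thin layer of insulation will *increase* heat loss.

r_cr ≈ 13.2 mm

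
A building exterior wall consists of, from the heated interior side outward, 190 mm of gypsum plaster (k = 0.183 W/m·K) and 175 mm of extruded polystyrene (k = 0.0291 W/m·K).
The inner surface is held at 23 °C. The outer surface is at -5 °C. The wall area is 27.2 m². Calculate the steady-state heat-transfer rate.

Q ≈ 108 W

Using the resistance-network approach (series):
R_gypsum plaster = L/(kA) = 0.19/(0.183×27.2) = 0.03817 K/W
R_extruded polystyrene = L/(kA) = 0.175/(0.0291×27.2) = 0.2211 K/W
R_total = 0.2593 K/W
Q = ΔT / R_total = 28 / 0.2593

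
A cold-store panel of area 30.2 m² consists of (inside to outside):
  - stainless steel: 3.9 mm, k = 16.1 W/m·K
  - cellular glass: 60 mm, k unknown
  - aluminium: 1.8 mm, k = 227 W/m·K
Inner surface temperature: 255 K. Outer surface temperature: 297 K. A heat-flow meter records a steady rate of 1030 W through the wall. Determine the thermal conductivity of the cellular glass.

Thermal resistances in series:
R_stainless steel = L/(kA) = 0.0039/(16.1×30.2) = 8.021×10^-6 K/W
R_aluminium = L/(kA) = 0.0018/(227×30.2) = 2.626×10^-7 K/W
Sum of known resistances R_other = 8.284×10^-6 K/W
Total R = ΔT/Q = 42/1030 = 0.04078 K/W
R_cellular glass = R_total − R_other = 0.04077 K/W
k = L/(R·A) = 0.06/(0.04077×30.2)

k ≈ 0.0487 W/(m·K)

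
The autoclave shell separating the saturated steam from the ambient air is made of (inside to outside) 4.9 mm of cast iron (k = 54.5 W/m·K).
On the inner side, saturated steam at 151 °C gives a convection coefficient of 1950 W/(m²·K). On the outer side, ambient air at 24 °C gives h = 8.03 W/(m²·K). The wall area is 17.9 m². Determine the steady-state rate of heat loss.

Q ≈ 18200 W

Series thermal resistances:
R_inner film = 1/(h_i·A) = 1/(1950×17.9) = 2.865×10^-5 K/W
R_cast iron = L/(kA) = 0.0049/(54.5×17.9) = 5.023×10^-6 K/W
R_outer film = 1/(h_o·A) = 1/(8.03×17.9) = 0.006957 K/W
R_total = 0.006991 K/W
Q = ΔT / R_total = 127 / 0.006991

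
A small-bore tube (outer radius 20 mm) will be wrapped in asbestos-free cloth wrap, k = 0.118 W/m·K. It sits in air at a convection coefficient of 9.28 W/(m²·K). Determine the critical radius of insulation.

r_cr ≈ 12.7 mm

For a cylinder r_cr = k/h = 0.118/9.28
r_cr = 12.7 mm; since the bare radius (20 mm) is above r_cr, any added insulation will reduce heat loss.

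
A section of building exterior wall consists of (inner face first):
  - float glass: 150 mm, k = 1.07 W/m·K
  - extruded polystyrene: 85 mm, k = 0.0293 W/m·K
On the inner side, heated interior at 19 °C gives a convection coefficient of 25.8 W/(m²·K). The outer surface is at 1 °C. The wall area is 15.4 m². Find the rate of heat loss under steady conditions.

Q ≈ 90 W

Model the wall as resistances in series:
R_inner film = 1/(h_i·A) = 1/(25.8×15.4) = 0.002517 K/W
R_float glass = L/(kA) = 0.15/(1.07×15.4) = 0.009103 K/W
R_extruded polystyrene = L/(kA) = 0.085/(0.0293×15.4) = 0.1884 K/W
R_total = 0.2 K/W
Q = ΔT / R_total = 18 / 0.2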